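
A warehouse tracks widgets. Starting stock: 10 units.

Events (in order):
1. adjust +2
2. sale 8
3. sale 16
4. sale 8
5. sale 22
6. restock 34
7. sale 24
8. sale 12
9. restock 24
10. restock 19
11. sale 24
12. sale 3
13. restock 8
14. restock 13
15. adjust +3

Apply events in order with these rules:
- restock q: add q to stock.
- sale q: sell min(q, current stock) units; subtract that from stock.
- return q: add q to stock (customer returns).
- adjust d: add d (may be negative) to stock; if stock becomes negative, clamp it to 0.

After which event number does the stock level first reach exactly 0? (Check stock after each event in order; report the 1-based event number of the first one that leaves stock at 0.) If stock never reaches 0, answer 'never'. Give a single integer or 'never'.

Processing events:
Start: stock = 10
  Event 1 (adjust +2): 10 + 2 = 12
  Event 2 (sale 8): sell min(8,12)=8. stock: 12 - 8 = 4. total_sold = 8
  Event 3 (sale 16): sell min(16,4)=4. stock: 4 - 4 = 0. total_sold = 12
  Event 4 (sale 8): sell min(8,0)=0. stock: 0 - 0 = 0. total_sold = 12
  Event 5 (sale 22): sell min(22,0)=0. stock: 0 - 0 = 0. total_sold = 12
  Event 6 (restock 34): 0 + 34 = 34
  Event 7 (sale 24): sell min(24,34)=24. stock: 34 - 24 = 10. total_sold = 36
  Event 8 (sale 12): sell min(12,10)=10. stock: 10 - 10 = 0. total_sold = 46
  Event 9 (restock 24): 0 + 24 = 24
  Event 10 (restock 19): 24 + 19 = 43
  Event 11 (sale 24): sell min(24,43)=24. stock: 43 - 24 = 19. total_sold = 70
  Event 12 (sale 3): sell min(3,19)=3. stock: 19 - 3 = 16. total_sold = 73
  Event 13 (restock 8): 16 + 8 = 24
  Event 14 (restock 13): 24 + 13 = 37
  Event 15 (adjust +3): 37 + 3 = 40
Final: stock = 40, total_sold = 73

First zero at event 3.

Answer: 3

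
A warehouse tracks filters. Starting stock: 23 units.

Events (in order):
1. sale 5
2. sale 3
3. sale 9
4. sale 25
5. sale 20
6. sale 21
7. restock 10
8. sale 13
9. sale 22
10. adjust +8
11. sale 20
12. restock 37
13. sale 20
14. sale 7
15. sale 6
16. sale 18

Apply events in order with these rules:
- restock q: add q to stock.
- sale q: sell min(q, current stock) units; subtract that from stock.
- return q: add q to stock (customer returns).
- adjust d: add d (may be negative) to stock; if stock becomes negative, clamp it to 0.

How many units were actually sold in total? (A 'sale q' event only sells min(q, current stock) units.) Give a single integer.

Answer: 78

Derivation:
Processing events:
Start: stock = 23
  Event 1 (sale 5): sell min(5,23)=5. stock: 23 - 5 = 18. total_sold = 5
  Event 2 (sale 3): sell min(3,18)=3. stock: 18 - 3 = 15. total_sold = 8
  Event 3 (sale 9): sell min(9,15)=9. stock: 15 - 9 = 6. total_sold = 17
  Event 4 (sale 25): sell min(25,6)=6. stock: 6 - 6 = 0. total_sold = 23
  Event 5 (sale 20): sell min(20,0)=0. stock: 0 - 0 = 0. total_sold = 23
  Event 6 (sale 21): sell min(21,0)=0. stock: 0 - 0 = 0. total_sold = 23
  Event 7 (restock 10): 0 + 10 = 10
  Event 8 (sale 13): sell min(13,10)=10. stock: 10 - 10 = 0. total_sold = 33
  Event 9 (sale 22): sell min(22,0)=0. stock: 0 - 0 = 0. total_sold = 33
  Event 10 (adjust +8): 0 + 8 = 8
  Event 11 (sale 20): sell min(20,8)=8. stock: 8 - 8 = 0. total_sold = 41
  Event 12 (restock 37): 0 + 37 = 37
  Event 13 (sale 20): sell min(20,37)=20. stock: 37 - 20 = 17. total_sold = 61
  Event 14 (sale 7): sell min(7,17)=7. stock: 17 - 7 = 10. total_sold = 68
  Event 15 (sale 6): sell min(6,10)=6. stock: 10 - 6 = 4. total_sold = 74
  Event 16 (sale 18): sell min(18,4)=4. stock: 4 - 4 = 0. total_sold = 78
Final: stock = 0, total_sold = 78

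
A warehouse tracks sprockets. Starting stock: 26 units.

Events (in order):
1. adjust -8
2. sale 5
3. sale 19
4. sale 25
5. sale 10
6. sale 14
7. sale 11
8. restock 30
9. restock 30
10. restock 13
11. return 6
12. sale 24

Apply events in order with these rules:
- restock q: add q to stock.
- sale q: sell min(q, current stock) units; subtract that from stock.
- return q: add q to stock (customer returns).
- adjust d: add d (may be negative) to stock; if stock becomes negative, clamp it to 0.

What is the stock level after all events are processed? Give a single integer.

Processing events:
Start: stock = 26
  Event 1 (adjust -8): 26 + -8 = 18
  Event 2 (sale 5): sell min(5,18)=5. stock: 18 - 5 = 13. total_sold = 5
  Event 3 (sale 19): sell min(19,13)=13. stock: 13 - 13 = 0. total_sold = 18
  Event 4 (sale 25): sell min(25,0)=0. stock: 0 - 0 = 0. total_sold = 18
  Event 5 (sale 10): sell min(10,0)=0. stock: 0 - 0 = 0. total_sold = 18
  Event 6 (sale 14): sell min(14,0)=0. stock: 0 - 0 = 0. total_sold = 18
  Event 7 (sale 11): sell min(11,0)=0. stock: 0 - 0 = 0. total_sold = 18
  Event 8 (restock 30): 0 + 30 = 30
  Event 9 (restock 30): 30 + 30 = 60
  Event 10 (restock 13): 60 + 13 = 73
  Event 11 (return 6): 73 + 6 = 79
  Event 12 (sale 24): sell min(24,79)=24. stock: 79 - 24 = 55. total_sold = 42
Final: stock = 55, total_sold = 42

Answer: 55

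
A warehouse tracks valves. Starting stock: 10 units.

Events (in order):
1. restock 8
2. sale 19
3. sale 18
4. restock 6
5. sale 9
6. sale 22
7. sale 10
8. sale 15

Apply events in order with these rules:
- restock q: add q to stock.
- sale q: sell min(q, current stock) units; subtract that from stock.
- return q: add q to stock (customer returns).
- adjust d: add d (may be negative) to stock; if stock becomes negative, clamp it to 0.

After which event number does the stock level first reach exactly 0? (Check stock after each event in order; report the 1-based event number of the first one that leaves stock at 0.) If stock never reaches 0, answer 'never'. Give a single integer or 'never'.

Processing events:
Start: stock = 10
  Event 1 (restock 8): 10 + 8 = 18
  Event 2 (sale 19): sell min(19,18)=18. stock: 18 - 18 = 0. total_sold = 18
  Event 3 (sale 18): sell min(18,0)=0. stock: 0 - 0 = 0. total_sold = 18
  Event 4 (restock 6): 0 + 6 = 6
  Event 5 (sale 9): sell min(9,6)=6. stock: 6 - 6 = 0. total_sold = 24
  Event 6 (sale 22): sell min(22,0)=0. stock: 0 - 0 = 0. total_sold = 24
  Event 7 (sale 10): sell min(10,0)=0. stock: 0 - 0 = 0. total_sold = 24
  Event 8 (sale 15): sell min(15,0)=0. stock: 0 - 0 = 0. total_sold = 24
Final: stock = 0, total_sold = 24

First zero at event 2.

Answer: 2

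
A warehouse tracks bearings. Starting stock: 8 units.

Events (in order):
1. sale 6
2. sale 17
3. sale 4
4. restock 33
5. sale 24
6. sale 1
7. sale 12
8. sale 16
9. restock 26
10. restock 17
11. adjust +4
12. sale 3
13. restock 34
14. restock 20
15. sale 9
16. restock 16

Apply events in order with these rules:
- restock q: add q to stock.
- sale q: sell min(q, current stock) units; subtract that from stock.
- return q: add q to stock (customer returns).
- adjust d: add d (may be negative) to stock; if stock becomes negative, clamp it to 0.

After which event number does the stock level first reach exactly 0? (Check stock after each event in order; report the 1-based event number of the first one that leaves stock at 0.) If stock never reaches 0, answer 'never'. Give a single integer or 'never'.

Answer: 2

Derivation:
Processing events:
Start: stock = 8
  Event 1 (sale 6): sell min(6,8)=6. stock: 8 - 6 = 2. total_sold = 6
  Event 2 (sale 17): sell min(17,2)=2. stock: 2 - 2 = 0. total_sold = 8
  Event 3 (sale 4): sell min(4,0)=0. stock: 0 - 0 = 0. total_sold = 8
  Event 4 (restock 33): 0 + 33 = 33
  Event 5 (sale 24): sell min(24,33)=24. stock: 33 - 24 = 9. total_sold = 32
  Event 6 (sale 1): sell min(1,9)=1. stock: 9 - 1 = 8. total_sold = 33
  Event 7 (sale 12): sell min(12,8)=8. stock: 8 - 8 = 0. total_sold = 41
  Event 8 (sale 16): sell min(16,0)=0. stock: 0 - 0 = 0. total_sold = 41
  Event 9 (restock 26): 0 + 26 = 26
  Event 10 (restock 17): 26 + 17 = 43
  Event 11 (adjust +4): 43 + 4 = 47
  Event 12 (sale 3): sell min(3,47)=3. stock: 47 - 3 = 44. total_sold = 44
  Event 13 (restock 34): 44 + 34 = 78
  Event 14 (restock 20): 78 + 20 = 98
  Event 15 (sale 9): sell min(9,98)=9. stock: 98 - 9 = 89. total_sold = 53
  Event 16 (restock 16): 89 + 16 = 105
Final: stock = 105, total_sold = 53

First zero at event 2.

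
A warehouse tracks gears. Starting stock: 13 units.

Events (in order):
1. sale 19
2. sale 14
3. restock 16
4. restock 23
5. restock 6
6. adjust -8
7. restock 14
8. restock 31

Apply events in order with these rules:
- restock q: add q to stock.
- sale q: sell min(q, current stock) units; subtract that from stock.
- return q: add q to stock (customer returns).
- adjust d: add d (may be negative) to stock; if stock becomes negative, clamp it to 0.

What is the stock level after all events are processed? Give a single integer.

Answer: 82

Derivation:
Processing events:
Start: stock = 13
  Event 1 (sale 19): sell min(19,13)=13. stock: 13 - 13 = 0. total_sold = 13
  Event 2 (sale 14): sell min(14,0)=0. stock: 0 - 0 = 0. total_sold = 13
  Event 3 (restock 16): 0 + 16 = 16
  Event 4 (restock 23): 16 + 23 = 39
  Event 5 (restock 6): 39 + 6 = 45
  Event 6 (adjust -8): 45 + -8 = 37
  Event 7 (restock 14): 37 + 14 = 51
  Event 8 (restock 31): 51 + 31 = 82
Final: stock = 82, total_sold = 13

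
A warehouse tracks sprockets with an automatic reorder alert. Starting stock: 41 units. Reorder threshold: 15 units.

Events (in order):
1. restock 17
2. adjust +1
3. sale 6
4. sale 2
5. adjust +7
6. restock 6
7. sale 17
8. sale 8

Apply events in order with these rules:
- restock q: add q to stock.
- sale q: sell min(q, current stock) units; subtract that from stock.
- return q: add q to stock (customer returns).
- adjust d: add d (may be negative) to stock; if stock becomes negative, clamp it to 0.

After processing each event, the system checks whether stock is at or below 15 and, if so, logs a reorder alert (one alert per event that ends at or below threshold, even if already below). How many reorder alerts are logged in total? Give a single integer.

Processing events:
Start: stock = 41
  Event 1 (restock 17): 41 + 17 = 58
  Event 2 (adjust +1): 58 + 1 = 59
  Event 3 (sale 6): sell min(6,59)=6. stock: 59 - 6 = 53. total_sold = 6
  Event 4 (sale 2): sell min(2,53)=2. stock: 53 - 2 = 51. total_sold = 8
  Event 5 (adjust +7): 51 + 7 = 58
  Event 6 (restock 6): 58 + 6 = 64
  Event 7 (sale 17): sell min(17,64)=17. stock: 64 - 17 = 47. total_sold = 25
  Event 8 (sale 8): sell min(8,47)=8. stock: 47 - 8 = 39. total_sold = 33
Final: stock = 39, total_sold = 33

Checking against threshold 15:
  After event 1: stock=58 > 15
  After event 2: stock=59 > 15
  After event 3: stock=53 > 15
  After event 4: stock=51 > 15
  After event 5: stock=58 > 15
  After event 6: stock=64 > 15
  After event 7: stock=47 > 15
  After event 8: stock=39 > 15
Alert events: []. Count = 0

Answer: 0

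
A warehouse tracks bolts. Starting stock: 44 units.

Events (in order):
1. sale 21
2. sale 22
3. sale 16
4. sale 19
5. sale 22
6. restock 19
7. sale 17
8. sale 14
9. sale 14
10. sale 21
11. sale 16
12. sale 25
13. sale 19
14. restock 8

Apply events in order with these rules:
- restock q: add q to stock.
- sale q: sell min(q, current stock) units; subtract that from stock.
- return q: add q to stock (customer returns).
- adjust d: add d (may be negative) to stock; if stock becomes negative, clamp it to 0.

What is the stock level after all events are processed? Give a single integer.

Processing events:
Start: stock = 44
  Event 1 (sale 21): sell min(21,44)=21. stock: 44 - 21 = 23. total_sold = 21
  Event 2 (sale 22): sell min(22,23)=22. stock: 23 - 22 = 1. total_sold = 43
  Event 3 (sale 16): sell min(16,1)=1. stock: 1 - 1 = 0. total_sold = 44
  Event 4 (sale 19): sell min(19,0)=0. stock: 0 - 0 = 0. total_sold = 44
  Event 5 (sale 22): sell min(22,0)=0. stock: 0 - 0 = 0. total_sold = 44
  Event 6 (restock 19): 0 + 19 = 19
  Event 7 (sale 17): sell min(17,19)=17. stock: 19 - 17 = 2. total_sold = 61
  Event 8 (sale 14): sell min(14,2)=2. stock: 2 - 2 = 0. total_sold = 63
  Event 9 (sale 14): sell min(14,0)=0. stock: 0 - 0 = 0. total_sold = 63
  Event 10 (sale 21): sell min(21,0)=0. stock: 0 - 0 = 0. total_sold = 63
  Event 11 (sale 16): sell min(16,0)=0. stock: 0 - 0 = 0. total_sold = 63
  Event 12 (sale 25): sell min(25,0)=0. stock: 0 - 0 = 0. total_sold = 63
  Event 13 (sale 19): sell min(19,0)=0. stock: 0 - 0 = 0. total_sold = 63
  Event 14 (restock 8): 0 + 8 = 8
Final: stock = 8, total_sold = 63

Answer: 8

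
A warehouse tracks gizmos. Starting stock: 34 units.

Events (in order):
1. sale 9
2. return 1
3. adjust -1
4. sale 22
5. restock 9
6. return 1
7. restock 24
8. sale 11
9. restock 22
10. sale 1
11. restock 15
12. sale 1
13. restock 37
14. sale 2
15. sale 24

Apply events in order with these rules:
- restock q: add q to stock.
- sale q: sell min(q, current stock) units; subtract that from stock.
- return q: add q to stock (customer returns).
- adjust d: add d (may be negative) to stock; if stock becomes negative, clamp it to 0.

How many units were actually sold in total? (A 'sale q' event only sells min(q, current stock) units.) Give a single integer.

Processing events:
Start: stock = 34
  Event 1 (sale 9): sell min(9,34)=9. stock: 34 - 9 = 25. total_sold = 9
  Event 2 (return 1): 25 + 1 = 26
  Event 3 (adjust -1): 26 + -1 = 25
  Event 4 (sale 22): sell min(22,25)=22. stock: 25 - 22 = 3. total_sold = 31
  Event 5 (restock 9): 3 + 9 = 12
  Event 6 (return 1): 12 + 1 = 13
  Event 7 (restock 24): 13 + 24 = 37
  Event 8 (sale 11): sell min(11,37)=11. stock: 37 - 11 = 26. total_sold = 42
  Event 9 (restock 22): 26 + 22 = 48
  Event 10 (sale 1): sell min(1,48)=1. stock: 48 - 1 = 47. total_sold = 43
  Event 11 (restock 15): 47 + 15 = 62
  Event 12 (sale 1): sell min(1,62)=1. stock: 62 - 1 = 61. total_sold = 44
  Event 13 (restock 37): 61 + 37 = 98
  Event 14 (sale 2): sell min(2,98)=2. stock: 98 - 2 = 96. total_sold = 46
  Event 15 (sale 24): sell min(24,96)=24. stock: 96 - 24 = 72. total_sold = 70
Final: stock = 72, total_sold = 70

Answer: 70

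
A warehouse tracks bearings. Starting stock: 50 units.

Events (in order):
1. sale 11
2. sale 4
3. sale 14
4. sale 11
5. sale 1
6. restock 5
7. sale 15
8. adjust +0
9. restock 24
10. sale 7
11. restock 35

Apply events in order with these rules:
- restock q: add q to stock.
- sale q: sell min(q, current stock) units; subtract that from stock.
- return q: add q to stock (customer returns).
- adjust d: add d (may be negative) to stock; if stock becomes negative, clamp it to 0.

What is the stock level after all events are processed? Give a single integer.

Answer: 52

Derivation:
Processing events:
Start: stock = 50
  Event 1 (sale 11): sell min(11,50)=11. stock: 50 - 11 = 39. total_sold = 11
  Event 2 (sale 4): sell min(4,39)=4. stock: 39 - 4 = 35. total_sold = 15
  Event 3 (sale 14): sell min(14,35)=14. stock: 35 - 14 = 21. total_sold = 29
  Event 4 (sale 11): sell min(11,21)=11. stock: 21 - 11 = 10. total_sold = 40
  Event 5 (sale 1): sell min(1,10)=1. stock: 10 - 1 = 9. total_sold = 41
  Event 6 (restock 5): 9 + 5 = 14
  Event 7 (sale 15): sell min(15,14)=14. stock: 14 - 14 = 0. total_sold = 55
  Event 8 (adjust +0): 0 + 0 = 0
  Event 9 (restock 24): 0 + 24 = 24
  Event 10 (sale 7): sell min(7,24)=7. stock: 24 - 7 = 17. total_sold = 62
  Event 11 (restock 35): 17 + 35 = 52
Final: stock = 52, total_sold = 62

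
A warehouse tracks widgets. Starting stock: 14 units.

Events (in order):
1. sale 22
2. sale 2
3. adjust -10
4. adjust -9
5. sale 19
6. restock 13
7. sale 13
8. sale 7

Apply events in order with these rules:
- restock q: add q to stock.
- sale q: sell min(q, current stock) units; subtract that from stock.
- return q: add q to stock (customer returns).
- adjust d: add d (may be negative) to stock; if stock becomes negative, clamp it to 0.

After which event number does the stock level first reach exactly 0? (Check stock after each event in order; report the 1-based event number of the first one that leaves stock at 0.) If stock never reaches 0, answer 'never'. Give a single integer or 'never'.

Processing events:
Start: stock = 14
  Event 1 (sale 22): sell min(22,14)=14. stock: 14 - 14 = 0. total_sold = 14
  Event 2 (sale 2): sell min(2,0)=0. stock: 0 - 0 = 0. total_sold = 14
  Event 3 (adjust -10): 0 + -10 = 0 (clamped to 0)
  Event 4 (adjust -9): 0 + -9 = 0 (clamped to 0)
  Event 5 (sale 19): sell min(19,0)=0. stock: 0 - 0 = 0. total_sold = 14
  Event 6 (restock 13): 0 + 13 = 13
  Event 7 (sale 13): sell min(13,13)=13. stock: 13 - 13 = 0. total_sold = 27
  Event 8 (sale 7): sell min(7,0)=0. stock: 0 - 0 = 0. total_sold = 27
Final: stock = 0, total_sold = 27

First zero at event 1.

Answer: 1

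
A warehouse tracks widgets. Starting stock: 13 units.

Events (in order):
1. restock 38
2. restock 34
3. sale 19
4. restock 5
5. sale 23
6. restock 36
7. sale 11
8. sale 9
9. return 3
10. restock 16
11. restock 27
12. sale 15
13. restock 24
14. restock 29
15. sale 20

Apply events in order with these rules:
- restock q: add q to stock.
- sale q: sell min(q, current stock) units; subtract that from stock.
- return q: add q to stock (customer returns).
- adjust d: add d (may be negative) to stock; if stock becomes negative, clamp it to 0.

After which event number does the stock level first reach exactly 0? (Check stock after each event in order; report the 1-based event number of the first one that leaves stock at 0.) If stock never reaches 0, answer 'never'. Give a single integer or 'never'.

Answer: never

Derivation:
Processing events:
Start: stock = 13
  Event 1 (restock 38): 13 + 38 = 51
  Event 2 (restock 34): 51 + 34 = 85
  Event 3 (sale 19): sell min(19,85)=19. stock: 85 - 19 = 66. total_sold = 19
  Event 4 (restock 5): 66 + 5 = 71
  Event 5 (sale 23): sell min(23,71)=23. stock: 71 - 23 = 48. total_sold = 42
  Event 6 (restock 36): 48 + 36 = 84
  Event 7 (sale 11): sell min(11,84)=11. stock: 84 - 11 = 73. total_sold = 53
  Event 8 (sale 9): sell min(9,73)=9. stock: 73 - 9 = 64. total_sold = 62
  Event 9 (return 3): 64 + 3 = 67
  Event 10 (restock 16): 67 + 16 = 83
  Event 11 (restock 27): 83 + 27 = 110
  Event 12 (sale 15): sell min(15,110)=15. stock: 110 - 15 = 95. total_sold = 77
  Event 13 (restock 24): 95 + 24 = 119
  Event 14 (restock 29): 119 + 29 = 148
  Event 15 (sale 20): sell min(20,148)=20. stock: 148 - 20 = 128. total_sold = 97
Final: stock = 128, total_sold = 97

Stock never reaches 0.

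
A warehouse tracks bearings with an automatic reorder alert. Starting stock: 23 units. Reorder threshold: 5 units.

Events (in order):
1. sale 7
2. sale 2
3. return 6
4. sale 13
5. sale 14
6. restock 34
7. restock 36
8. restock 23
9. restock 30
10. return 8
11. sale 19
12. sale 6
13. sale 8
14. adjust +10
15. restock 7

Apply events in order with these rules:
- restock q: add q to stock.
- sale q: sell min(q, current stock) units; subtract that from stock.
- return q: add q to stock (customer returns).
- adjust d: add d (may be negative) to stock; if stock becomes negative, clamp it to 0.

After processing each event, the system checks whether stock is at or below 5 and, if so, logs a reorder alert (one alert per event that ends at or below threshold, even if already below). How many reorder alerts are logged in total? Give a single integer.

Processing events:
Start: stock = 23
  Event 1 (sale 7): sell min(7,23)=7. stock: 23 - 7 = 16. total_sold = 7
  Event 2 (sale 2): sell min(2,16)=2. stock: 16 - 2 = 14. total_sold = 9
  Event 3 (return 6): 14 + 6 = 20
  Event 4 (sale 13): sell min(13,20)=13. stock: 20 - 13 = 7. total_sold = 22
  Event 5 (sale 14): sell min(14,7)=7. stock: 7 - 7 = 0. total_sold = 29
  Event 6 (restock 34): 0 + 34 = 34
  Event 7 (restock 36): 34 + 36 = 70
  Event 8 (restock 23): 70 + 23 = 93
  Event 9 (restock 30): 93 + 30 = 123
  Event 10 (return 8): 123 + 8 = 131
  Event 11 (sale 19): sell min(19,131)=19. stock: 131 - 19 = 112. total_sold = 48
  Event 12 (sale 6): sell min(6,112)=6. stock: 112 - 6 = 106. total_sold = 54
  Event 13 (sale 8): sell min(8,106)=8. stock: 106 - 8 = 98. total_sold = 62
  Event 14 (adjust +10): 98 + 10 = 108
  Event 15 (restock 7): 108 + 7 = 115
Final: stock = 115, total_sold = 62

Checking against threshold 5:
  After event 1: stock=16 > 5
  After event 2: stock=14 > 5
  After event 3: stock=20 > 5
  After event 4: stock=7 > 5
  After event 5: stock=0 <= 5 -> ALERT
  After event 6: stock=34 > 5
  After event 7: stock=70 > 5
  After event 8: stock=93 > 5
  After event 9: stock=123 > 5
  After event 10: stock=131 > 5
  After event 11: stock=112 > 5
  After event 12: stock=106 > 5
  After event 13: stock=98 > 5
  After event 14: stock=108 > 5
  After event 15: stock=115 > 5
Alert events: [5]. Count = 1

Answer: 1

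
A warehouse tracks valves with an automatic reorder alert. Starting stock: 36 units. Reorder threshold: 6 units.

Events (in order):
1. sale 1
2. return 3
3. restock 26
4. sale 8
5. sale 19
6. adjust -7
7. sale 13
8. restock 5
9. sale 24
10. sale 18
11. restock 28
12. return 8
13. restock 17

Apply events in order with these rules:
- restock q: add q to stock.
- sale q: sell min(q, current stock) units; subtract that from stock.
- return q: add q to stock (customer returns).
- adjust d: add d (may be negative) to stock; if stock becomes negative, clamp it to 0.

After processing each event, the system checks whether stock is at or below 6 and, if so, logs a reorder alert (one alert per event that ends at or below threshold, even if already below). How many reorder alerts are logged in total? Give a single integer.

Processing events:
Start: stock = 36
  Event 1 (sale 1): sell min(1,36)=1. stock: 36 - 1 = 35. total_sold = 1
  Event 2 (return 3): 35 + 3 = 38
  Event 3 (restock 26): 38 + 26 = 64
  Event 4 (sale 8): sell min(8,64)=8. stock: 64 - 8 = 56. total_sold = 9
  Event 5 (sale 19): sell min(19,56)=19. stock: 56 - 19 = 37. total_sold = 28
  Event 6 (adjust -7): 37 + -7 = 30
  Event 7 (sale 13): sell min(13,30)=13. stock: 30 - 13 = 17. total_sold = 41
  Event 8 (restock 5): 17 + 5 = 22
  Event 9 (sale 24): sell min(24,22)=22. stock: 22 - 22 = 0. total_sold = 63
  Event 10 (sale 18): sell min(18,0)=0. stock: 0 - 0 = 0. total_sold = 63
  Event 11 (restock 28): 0 + 28 = 28
  Event 12 (return 8): 28 + 8 = 36
  Event 13 (restock 17): 36 + 17 = 53
Final: stock = 53, total_sold = 63

Checking against threshold 6:
  After event 1: stock=35 > 6
  After event 2: stock=38 > 6
  After event 3: stock=64 > 6
  After event 4: stock=56 > 6
  After event 5: stock=37 > 6
  After event 6: stock=30 > 6
  After event 7: stock=17 > 6
  After event 8: stock=22 > 6
  After event 9: stock=0 <= 6 -> ALERT
  After event 10: stock=0 <= 6 -> ALERT
  After event 11: stock=28 > 6
  After event 12: stock=36 > 6
  After event 13: stock=53 > 6
Alert events: [9, 10]. Count = 2

Answer: 2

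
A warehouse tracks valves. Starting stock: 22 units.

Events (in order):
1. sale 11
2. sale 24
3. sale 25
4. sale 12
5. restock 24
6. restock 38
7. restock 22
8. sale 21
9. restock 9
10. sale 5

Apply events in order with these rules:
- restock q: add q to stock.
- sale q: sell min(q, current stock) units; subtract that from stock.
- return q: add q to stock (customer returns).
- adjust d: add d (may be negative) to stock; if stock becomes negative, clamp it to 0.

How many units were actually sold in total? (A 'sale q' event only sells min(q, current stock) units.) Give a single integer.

Answer: 48

Derivation:
Processing events:
Start: stock = 22
  Event 1 (sale 11): sell min(11,22)=11. stock: 22 - 11 = 11. total_sold = 11
  Event 2 (sale 24): sell min(24,11)=11. stock: 11 - 11 = 0. total_sold = 22
  Event 3 (sale 25): sell min(25,0)=0. stock: 0 - 0 = 0. total_sold = 22
  Event 4 (sale 12): sell min(12,0)=0. stock: 0 - 0 = 0. total_sold = 22
  Event 5 (restock 24): 0 + 24 = 24
  Event 6 (restock 38): 24 + 38 = 62
  Event 7 (restock 22): 62 + 22 = 84
  Event 8 (sale 21): sell min(21,84)=21. stock: 84 - 21 = 63. total_sold = 43
  Event 9 (restock 9): 63 + 9 = 72
  Event 10 (sale 5): sell min(5,72)=5. stock: 72 - 5 = 67. total_sold = 48
Final: stock = 67, total_sold = 48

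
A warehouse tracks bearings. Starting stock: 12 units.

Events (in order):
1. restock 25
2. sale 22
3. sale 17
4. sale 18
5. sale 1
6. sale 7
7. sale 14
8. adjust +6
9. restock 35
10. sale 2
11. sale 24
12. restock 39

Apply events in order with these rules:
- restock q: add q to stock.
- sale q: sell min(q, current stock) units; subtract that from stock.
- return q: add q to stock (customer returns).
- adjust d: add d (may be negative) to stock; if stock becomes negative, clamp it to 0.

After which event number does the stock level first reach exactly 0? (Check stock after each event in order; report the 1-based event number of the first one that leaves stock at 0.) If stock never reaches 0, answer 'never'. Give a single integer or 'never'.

Processing events:
Start: stock = 12
  Event 1 (restock 25): 12 + 25 = 37
  Event 2 (sale 22): sell min(22,37)=22. stock: 37 - 22 = 15. total_sold = 22
  Event 3 (sale 17): sell min(17,15)=15. stock: 15 - 15 = 0. total_sold = 37
  Event 4 (sale 18): sell min(18,0)=0. stock: 0 - 0 = 0. total_sold = 37
  Event 5 (sale 1): sell min(1,0)=0. stock: 0 - 0 = 0. total_sold = 37
  Event 6 (sale 7): sell min(7,0)=0. stock: 0 - 0 = 0. total_sold = 37
  Event 7 (sale 14): sell min(14,0)=0. stock: 0 - 0 = 0. total_sold = 37
  Event 8 (adjust +6): 0 + 6 = 6
  Event 9 (restock 35): 6 + 35 = 41
  Event 10 (sale 2): sell min(2,41)=2. stock: 41 - 2 = 39. total_sold = 39
  Event 11 (sale 24): sell min(24,39)=24. stock: 39 - 24 = 15. total_sold = 63
  Event 12 (restock 39): 15 + 39 = 54
Final: stock = 54, total_sold = 63

First zero at event 3.

Answer: 3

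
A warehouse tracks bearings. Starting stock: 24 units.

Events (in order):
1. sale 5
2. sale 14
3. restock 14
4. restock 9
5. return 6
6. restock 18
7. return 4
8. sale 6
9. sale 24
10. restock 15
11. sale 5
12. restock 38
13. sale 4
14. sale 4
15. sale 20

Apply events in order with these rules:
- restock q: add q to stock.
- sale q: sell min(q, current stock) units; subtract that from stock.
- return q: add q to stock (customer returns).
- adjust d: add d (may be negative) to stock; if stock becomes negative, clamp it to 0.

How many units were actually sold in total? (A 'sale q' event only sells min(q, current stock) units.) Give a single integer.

Answer: 82

Derivation:
Processing events:
Start: stock = 24
  Event 1 (sale 5): sell min(5,24)=5. stock: 24 - 5 = 19. total_sold = 5
  Event 2 (sale 14): sell min(14,19)=14. stock: 19 - 14 = 5. total_sold = 19
  Event 3 (restock 14): 5 + 14 = 19
  Event 4 (restock 9): 19 + 9 = 28
  Event 5 (return 6): 28 + 6 = 34
  Event 6 (restock 18): 34 + 18 = 52
  Event 7 (return 4): 52 + 4 = 56
  Event 8 (sale 6): sell min(6,56)=6. stock: 56 - 6 = 50. total_sold = 25
  Event 9 (sale 24): sell min(24,50)=24. stock: 50 - 24 = 26. total_sold = 49
  Event 10 (restock 15): 26 + 15 = 41
  Event 11 (sale 5): sell min(5,41)=5. stock: 41 - 5 = 36. total_sold = 54
  Event 12 (restock 38): 36 + 38 = 74
  Event 13 (sale 4): sell min(4,74)=4. stock: 74 - 4 = 70. total_sold = 58
  Event 14 (sale 4): sell min(4,70)=4. stock: 70 - 4 = 66. total_sold = 62
  Event 15 (sale 20): sell min(20,66)=20. stock: 66 - 20 = 46. total_sold = 82
Final: stock = 46, total_sold = 82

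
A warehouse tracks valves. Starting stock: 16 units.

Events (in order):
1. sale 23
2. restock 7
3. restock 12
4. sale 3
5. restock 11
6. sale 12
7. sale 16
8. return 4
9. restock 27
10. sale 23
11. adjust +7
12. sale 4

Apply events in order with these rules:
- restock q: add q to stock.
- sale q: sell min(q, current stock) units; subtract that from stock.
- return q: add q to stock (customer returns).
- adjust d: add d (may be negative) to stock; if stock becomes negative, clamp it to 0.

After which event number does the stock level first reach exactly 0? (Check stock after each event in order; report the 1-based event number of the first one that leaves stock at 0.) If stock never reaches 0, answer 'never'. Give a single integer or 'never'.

Processing events:
Start: stock = 16
  Event 1 (sale 23): sell min(23,16)=16. stock: 16 - 16 = 0. total_sold = 16
  Event 2 (restock 7): 0 + 7 = 7
  Event 3 (restock 12): 7 + 12 = 19
  Event 4 (sale 3): sell min(3,19)=3. stock: 19 - 3 = 16. total_sold = 19
  Event 5 (restock 11): 16 + 11 = 27
  Event 6 (sale 12): sell min(12,27)=12. stock: 27 - 12 = 15. total_sold = 31
  Event 7 (sale 16): sell min(16,15)=15. stock: 15 - 15 = 0. total_sold = 46
  Event 8 (return 4): 0 + 4 = 4
  Event 9 (restock 27): 4 + 27 = 31
  Event 10 (sale 23): sell min(23,31)=23. stock: 31 - 23 = 8. total_sold = 69
  Event 11 (adjust +7): 8 + 7 = 15
  Event 12 (sale 4): sell min(4,15)=4. stock: 15 - 4 = 11. total_sold = 73
Final: stock = 11, total_sold = 73

First zero at event 1.

Answer: 1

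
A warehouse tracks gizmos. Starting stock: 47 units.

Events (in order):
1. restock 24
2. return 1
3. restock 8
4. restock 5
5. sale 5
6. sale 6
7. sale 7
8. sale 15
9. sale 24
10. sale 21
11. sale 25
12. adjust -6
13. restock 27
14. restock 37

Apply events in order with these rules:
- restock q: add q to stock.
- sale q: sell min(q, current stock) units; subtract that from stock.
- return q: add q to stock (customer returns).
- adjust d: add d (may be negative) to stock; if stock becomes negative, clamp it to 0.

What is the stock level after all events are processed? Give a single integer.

Processing events:
Start: stock = 47
  Event 1 (restock 24): 47 + 24 = 71
  Event 2 (return 1): 71 + 1 = 72
  Event 3 (restock 8): 72 + 8 = 80
  Event 4 (restock 5): 80 + 5 = 85
  Event 5 (sale 5): sell min(5,85)=5. stock: 85 - 5 = 80. total_sold = 5
  Event 6 (sale 6): sell min(6,80)=6. stock: 80 - 6 = 74. total_sold = 11
  Event 7 (sale 7): sell min(7,74)=7. stock: 74 - 7 = 67. total_sold = 18
  Event 8 (sale 15): sell min(15,67)=15. stock: 67 - 15 = 52. total_sold = 33
  Event 9 (sale 24): sell min(24,52)=24. stock: 52 - 24 = 28. total_sold = 57
  Event 10 (sale 21): sell min(21,28)=21. stock: 28 - 21 = 7. total_sold = 78
  Event 11 (sale 25): sell min(25,7)=7. stock: 7 - 7 = 0. total_sold = 85
  Event 12 (adjust -6): 0 + -6 = 0 (clamped to 0)
  Event 13 (restock 27): 0 + 27 = 27
  Event 14 (restock 37): 27 + 37 = 64
Final: stock = 64, total_sold = 85

Answer: 64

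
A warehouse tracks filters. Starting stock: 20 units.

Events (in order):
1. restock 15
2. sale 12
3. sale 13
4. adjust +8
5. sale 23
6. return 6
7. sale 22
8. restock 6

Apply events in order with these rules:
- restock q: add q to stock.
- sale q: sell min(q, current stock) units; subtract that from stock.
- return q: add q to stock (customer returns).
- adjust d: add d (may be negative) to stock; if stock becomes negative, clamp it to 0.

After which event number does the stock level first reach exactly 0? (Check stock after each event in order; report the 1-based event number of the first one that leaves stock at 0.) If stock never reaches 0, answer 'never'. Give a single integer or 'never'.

Answer: 5

Derivation:
Processing events:
Start: stock = 20
  Event 1 (restock 15): 20 + 15 = 35
  Event 2 (sale 12): sell min(12,35)=12. stock: 35 - 12 = 23. total_sold = 12
  Event 3 (sale 13): sell min(13,23)=13. stock: 23 - 13 = 10. total_sold = 25
  Event 4 (adjust +8): 10 + 8 = 18
  Event 5 (sale 23): sell min(23,18)=18. stock: 18 - 18 = 0. total_sold = 43
  Event 6 (return 6): 0 + 6 = 6
  Event 7 (sale 22): sell min(22,6)=6. stock: 6 - 6 = 0. total_sold = 49
  Event 8 (restock 6): 0 + 6 = 6
Final: stock = 6, total_sold = 49

First zero at event 5.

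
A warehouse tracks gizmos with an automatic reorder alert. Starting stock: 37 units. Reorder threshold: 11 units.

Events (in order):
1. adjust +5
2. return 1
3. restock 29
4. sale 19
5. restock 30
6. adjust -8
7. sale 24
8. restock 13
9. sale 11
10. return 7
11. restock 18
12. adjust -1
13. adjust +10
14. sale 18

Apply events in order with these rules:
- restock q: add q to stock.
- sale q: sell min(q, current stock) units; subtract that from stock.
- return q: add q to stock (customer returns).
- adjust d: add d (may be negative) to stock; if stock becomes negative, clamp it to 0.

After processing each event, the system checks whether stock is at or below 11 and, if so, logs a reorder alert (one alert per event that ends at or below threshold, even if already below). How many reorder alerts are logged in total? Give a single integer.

Processing events:
Start: stock = 37
  Event 1 (adjust +5): 37 + 5 = 42
  Event 2 (return 1): 42 + 1 = 43
  Event 3 (restock 29): 43 + 29 = 72
  Event 4 (sale 19): sell min(19,72)=19. stock: 72 - 19 = 53. total_sold = 19
  Event 5 (restock 30): 53 + 30 = 83
  Event 6 (adjust -8): 83 + -8 = 75
  Event 7 (sale 24): sell min(24,75)=24. stock: 75 - 24 = 51. total_sold = 43
  Event 8 (restock 13): 51 + 13 = 64
  Event 9 (sale 11): sell min(11,64)=11. stock: 64 - 11 = 53. total_sold = 54
  Event 10 (return 7): 53 + 7 = 60
  Event 11 (restock 18): 60 + 18 = 78
  Event 12 (adjust -1): 78 + -1 = 77
  Event 13 (adjust +10): 77 + 10 = 87
  Event 14 (sale 18): sell min(18,87)=18. stock: 87 - 18 = 69. total_sold = 72
Final: stock = 69, total_sold = 72

Checking against threshold 11:
  After event 1: stock=42 > 11
  After event 2: stock=43 > 11
  After event 3: stock=72 > 11
  After event 4: stock=53 > 11
  After event 5: stock=83 > 11
  After event 6: stock=75 > 11
  After event 7: stock=51 > 11
  After event 8: stock=64 > 11
  After event 9: stock=53 > 11
  After event 10: stock=60 > 11
  After event 11: stock=78 > 11
  After event 12: stock=77 > 11
  After event 13: stock=87 > 11
  After event 14: stock=69 > 11
Alert events: []. Count = 0

Answer: 0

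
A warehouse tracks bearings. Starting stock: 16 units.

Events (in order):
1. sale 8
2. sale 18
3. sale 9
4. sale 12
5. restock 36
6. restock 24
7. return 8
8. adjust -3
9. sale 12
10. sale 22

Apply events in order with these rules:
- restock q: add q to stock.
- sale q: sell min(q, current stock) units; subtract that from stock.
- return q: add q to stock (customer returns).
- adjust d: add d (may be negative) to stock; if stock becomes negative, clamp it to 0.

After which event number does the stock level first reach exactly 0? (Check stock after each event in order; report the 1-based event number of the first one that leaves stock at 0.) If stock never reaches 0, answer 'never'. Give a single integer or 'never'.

Processing events:
Start: stock = 16
  Event 1 (sale 8): sell min(8,16)=8. stock: 16 - 8 = 8. total_sold = 8
  Event 2 (sale 18): sell min(18,8)=8. stock: 8 - 8 = 0. total_sold = 16
  Event 3 (sale 9): sell min(9,0)=0. stock: 0 - 0 = 0. total_sold = 16
  Event 4 (sale 12): sell min(12,0)=0. stock: 0 - 0 = 0. total_sold = 16
  Event 5 (restock 36): 0 + 36 = 36
  Event 6 (restock 24): 36 + 24 = 60
  Event 7 (return 8): 60 + 8 = 68
  Event 8 (adjust -3): 68 + -3 = 65
  Event 9 (sale 12): sell min(12,65)=12. stock: 65 - 12 = 53. total_sold = 28
  Event 10 (sale 22): sell min(22,53)=22. stock: 53 - 22 = 31. total_sold = 50
Final: stock = 31, total_sold = 50

First zero at event 2.

Answer: 2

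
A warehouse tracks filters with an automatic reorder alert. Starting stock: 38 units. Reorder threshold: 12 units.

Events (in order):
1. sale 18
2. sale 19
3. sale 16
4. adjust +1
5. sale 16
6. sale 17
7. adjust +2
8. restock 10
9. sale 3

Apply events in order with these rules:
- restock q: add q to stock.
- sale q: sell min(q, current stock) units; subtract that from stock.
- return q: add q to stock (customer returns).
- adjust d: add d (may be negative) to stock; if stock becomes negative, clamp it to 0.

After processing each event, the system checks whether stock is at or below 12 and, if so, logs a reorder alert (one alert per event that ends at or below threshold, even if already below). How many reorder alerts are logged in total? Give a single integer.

Answer: 8

Derivation:
Processing events:
Start: stock = 38
  Event 1 (sale 18): sell min(18,38)=18. stock: 38 - 18 = 20. total_sold = 18
  Event 2 (sale 19): sell min(19,20)=19. stock: 20 - 19 = 1. total_sold = 37
  Event 3 (sale 16): sell min(16,1)=1. stock: 1 - 1 = 0. total_sold = 38
  Event 4 (adjust +1): 0 + 1 = 1
  Event 5 (sale 16): sell min(16,1)=1. stock: 1 - 1 = 0. total_sold = 39
  Event 6 (sale 17): sell min(17,0)=0. stock: 0 - 0 = 0. total_sold = 39
  Event 7 (adjust +2): 0 + 2 = 2
  Event 8 (restock 10): 2 + 10 = 12
  Event 9 (sale 3): sell min(3,12)=3. stock: 12 - 3 = 9. total_sold = 42
Final: stock = 9, total_sold = 42

Checking against threshold 12:
  After event 1: stock=20 > 12
  After event 2: stock=1 <= 12 -> ALERT
  After event 3: stock=0 <= 12 -> ALERT
  After event 4: stock=1 <= 12 -> ALERT
  After event 5: stock=0 <= 12 -> ALERT
  After event 6: stock=0 <= 12 -> ALERT
  After event 7: stock=2 <= 12 -> ALERT
  After event 8: stock=12 <= 12 -> ALERT
  After event 9: stock=9 <= 12 -> ALERT
Alert events: [2, 3, 4, 5, 6, 7, 8, 9]. Count = 8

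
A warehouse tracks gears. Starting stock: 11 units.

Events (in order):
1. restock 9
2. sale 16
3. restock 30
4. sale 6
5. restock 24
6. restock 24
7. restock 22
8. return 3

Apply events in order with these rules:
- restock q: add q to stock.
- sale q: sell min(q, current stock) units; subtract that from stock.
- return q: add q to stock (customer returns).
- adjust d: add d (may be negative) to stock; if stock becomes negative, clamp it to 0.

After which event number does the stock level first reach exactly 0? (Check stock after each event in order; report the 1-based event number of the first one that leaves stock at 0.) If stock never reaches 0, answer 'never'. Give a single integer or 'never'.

Processing events:
Start: stock = 11
  Event 1 (restock 9): 11 + 9 = 20
  Event 2 (sale 16): sell min(16,20)=16. stock: 20 - 16 = 4. total_sold = 16
  Event 3 (restock 30): 4 + 30 = 34
  Event 4 (sale 6): sell min(6,34)=6. stock: 34 - 6 = 28. total_sold = 22
  Event 5 (restock 24): 28 + 24 = 52
  Event 6 (restock 24): 52 + 24 = 76
  Event 7 (restock 22): 76 + 22 = 98
  Event 8 (return 3): 98 + 3 = 101
Final: stock = 101, total_sold = 22

Stock never reaches 0.

Answer: never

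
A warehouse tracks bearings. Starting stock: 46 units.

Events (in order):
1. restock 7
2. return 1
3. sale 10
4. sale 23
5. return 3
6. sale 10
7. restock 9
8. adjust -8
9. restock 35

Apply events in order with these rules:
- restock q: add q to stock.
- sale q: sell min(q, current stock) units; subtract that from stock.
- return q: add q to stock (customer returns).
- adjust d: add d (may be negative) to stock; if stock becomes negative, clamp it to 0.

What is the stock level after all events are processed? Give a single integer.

Processing events:
Start: stock = 46
  Event 1 (restock 7): 46 + 7 = 53
  Event 2 (return 1): 53 + 1 = 54
  Event 3 (sale 10): sell min(10,54)=10. stock: 54 - 10 = 44. total_sold = 10
  Event 4 (sale 23): sell min(23,44)=23. stock: 44 - 23 = 21. total_sold = 33
  Event 5 (return 3): 21 + 3 = 24
  Event 6 (sale 10): sell min(10,24)=10. stock: 24 - 10 = 14. total_sold = 43
  Event 7 (restock 9): 14 + 9 = 23
  Event 8 (adjust -8): 23 + -8 = 15
  Event 9 (restock 35): 15 + 35 = 50
Final: stock = 50, total_sold = 43

Answer: 50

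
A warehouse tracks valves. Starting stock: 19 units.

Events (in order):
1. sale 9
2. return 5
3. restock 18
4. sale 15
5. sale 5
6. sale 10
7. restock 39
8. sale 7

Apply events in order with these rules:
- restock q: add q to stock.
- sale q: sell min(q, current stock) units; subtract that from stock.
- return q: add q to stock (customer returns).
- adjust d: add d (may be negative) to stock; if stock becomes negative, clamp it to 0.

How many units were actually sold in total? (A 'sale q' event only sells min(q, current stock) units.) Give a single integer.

Processing events:
Start: stock = 19
  Event 1 (sale 9): sell min(9,19)=9. stock: 19 - 9 = 10. total_sold = 9
  Event 2 (return 5): 10 + 5 = 15
  Event 3 (restock 18): 15 + 18 = 33
  Event 4 (sale 15): sell min(15,33)=15. stock: 33 - 15 = 18. total_sold = 24
  Event 5 (sale 5): sell min(5,18)=5. stock: 18 - 5 = 13. total_sold = 29
  Event 6 (sale 10): sell min(10,13)=10. stock: 13 - 10 = 3. total_sold = 39
  Event 7 (restock 39): 3 + 39 = 42
  Event 8 (sale 7): sell min(7,42)=7. stock: 42 - 7 = 35. total_sold = 46
Final: stock = 35, total_sold = 46

Answer: 46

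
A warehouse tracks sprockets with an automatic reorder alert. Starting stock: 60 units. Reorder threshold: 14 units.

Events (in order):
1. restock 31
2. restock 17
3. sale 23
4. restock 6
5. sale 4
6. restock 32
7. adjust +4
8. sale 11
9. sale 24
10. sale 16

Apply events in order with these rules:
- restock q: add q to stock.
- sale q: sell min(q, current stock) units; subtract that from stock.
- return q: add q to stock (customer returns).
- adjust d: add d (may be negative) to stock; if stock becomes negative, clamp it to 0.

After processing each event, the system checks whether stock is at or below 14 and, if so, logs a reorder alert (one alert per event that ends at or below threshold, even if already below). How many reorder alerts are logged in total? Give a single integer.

Answer: 0

Derivation:
Processing events:
Start: stock = 60
  Event 1 (restock 31): 60 + 31 = 91
  Event 2 (restock 17): 91 + 17 = 108
  Event 3 (sale 23): sell min(23,108)=23. stock: 108 - 23 = 85. total_sold = 23
  Event 4 (restock 6): 85 + 6 = 91
  Event 5 (sale 4): sell min(4,91)=4. stock: 91 - 4 = 87. total_sold = 27
  Event 6 (restock 32): 87 + 32 = 119
  Event 7 (adjust +4): 119 + 4 = 123
  Event 8 (sale 11): sell min(11,123)=11. stock: 123 - 11 = 112. total_sold = 38
  Event 9 (sale 24): sell min(24,112)=24. stock: 112 - 24 = 88. total_sold = 62
  Event 10 (sale 16): sell min(16,88)=16. stock: 88 - 16 = 72. total_sold = 78
Final: stock = 72, total_sold = 78

Checking against threshold 14:
  After event 1: stock=91 > 14
  After event 2: stock=108 > 14
  After event 3: stock=85 > 14
  After event 4: stock=91 > 14
  After event 5: stock=87 > 14
  After event 6: stock=119 > 14
  After event 7: stock=123 > 14
  After event 8: stock=112 > 14
  After event 9: stock=88 > 14
  After event 10: stock=72 > 14
Alert events: []. Count = 0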